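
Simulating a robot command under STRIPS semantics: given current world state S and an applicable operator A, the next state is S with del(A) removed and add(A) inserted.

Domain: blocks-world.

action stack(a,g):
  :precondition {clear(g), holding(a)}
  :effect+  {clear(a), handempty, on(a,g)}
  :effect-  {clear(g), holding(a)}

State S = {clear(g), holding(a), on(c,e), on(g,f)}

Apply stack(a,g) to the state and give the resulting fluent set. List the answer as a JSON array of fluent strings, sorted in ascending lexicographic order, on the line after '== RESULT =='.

Progress:
  pre ⊆ S: {clear(g), holding(a)} ⊆ S  — applicable
  S \ del = {on(c,e), on(g,f)}
  ∪ add   = {clear(a), handempty, on(a,g), on(c,e), on(g,f)}

== RESULT ==
["clear(a)", "handempty", "on(a,g)", "on(c,e)", "on(g,f)"]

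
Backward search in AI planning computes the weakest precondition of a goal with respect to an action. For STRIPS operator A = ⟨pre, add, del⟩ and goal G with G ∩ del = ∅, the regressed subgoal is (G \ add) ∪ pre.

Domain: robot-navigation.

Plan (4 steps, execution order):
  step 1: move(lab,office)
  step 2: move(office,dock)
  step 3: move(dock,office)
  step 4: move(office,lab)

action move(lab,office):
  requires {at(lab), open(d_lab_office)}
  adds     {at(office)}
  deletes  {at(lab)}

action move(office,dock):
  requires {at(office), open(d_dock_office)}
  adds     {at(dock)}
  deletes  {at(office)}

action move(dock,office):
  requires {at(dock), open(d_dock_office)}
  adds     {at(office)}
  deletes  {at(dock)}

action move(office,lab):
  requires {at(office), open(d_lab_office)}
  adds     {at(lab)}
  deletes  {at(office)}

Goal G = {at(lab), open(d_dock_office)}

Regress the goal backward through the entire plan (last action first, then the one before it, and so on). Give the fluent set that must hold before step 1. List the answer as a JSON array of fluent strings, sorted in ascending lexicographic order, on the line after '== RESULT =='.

Regress step by step:
  through step 4 (move(office,lab)): drop {at(lab)}, keep {open(d_dock_office)}, require {at(office), open(d_lab_office)}
    → {at(office), open(d_dock_office), open(d_lab_office)}
  through step 3 (move(dock,office)): drop {at(office)}, keep {open(d_dock_office), open(d_lab_office)}, require {at(dock), open(d_dock_office)}
    → {at(dock), open(d_dock_office), open(d_lab_office)}
  through step 2 (move(office,dock)): drop {at(dock)}, keep {open(d_dock_office), open(d_lab_office)}, require {at(office), open(d_dock_office)}
    → {at(office), open(d_dock_office), open(d_lab_office)}
  through step 1 (move(lab,office)): drop {at(office)}, keep {open(d_dock_office), open(d_lab_office)}, require {at(lab), open(d_lab_office)}
    → {at(lab), open(d_dock_office), open(d_lab_office)}

== RESULT ==
["at(lab)", "open(d_dock_office)", "open(d_lab_office)"]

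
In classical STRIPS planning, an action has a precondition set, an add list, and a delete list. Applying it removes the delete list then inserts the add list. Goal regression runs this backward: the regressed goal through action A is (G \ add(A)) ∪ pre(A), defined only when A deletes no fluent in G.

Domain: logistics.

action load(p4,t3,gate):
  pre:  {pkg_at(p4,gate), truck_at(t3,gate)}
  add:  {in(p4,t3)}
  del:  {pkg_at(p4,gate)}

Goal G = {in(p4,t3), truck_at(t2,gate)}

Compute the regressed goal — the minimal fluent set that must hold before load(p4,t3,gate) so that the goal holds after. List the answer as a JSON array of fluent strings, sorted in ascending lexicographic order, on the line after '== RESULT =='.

Compute (G \ add) ∪ pre:
  G ∩ del = {}  (empty — regression defined)
  G \ add = {in(p4,t3), truck_at(t2,gate)} \ {in(p4,t3)} = {truck_at(t2,gate)}
  ∪ pre   = {truck_at(t2,gate)} ∪ {pkg_at(p4,gate), truck_at(t3,gate)}
          = {pkg_at(p4,gate), truck_at(t2,gate), truck_at(t3,gate)}

== RESULT ==
["pkg_at(p4,gate)", "truck_at(t2,gate)", "truck_at(t3,gate)"]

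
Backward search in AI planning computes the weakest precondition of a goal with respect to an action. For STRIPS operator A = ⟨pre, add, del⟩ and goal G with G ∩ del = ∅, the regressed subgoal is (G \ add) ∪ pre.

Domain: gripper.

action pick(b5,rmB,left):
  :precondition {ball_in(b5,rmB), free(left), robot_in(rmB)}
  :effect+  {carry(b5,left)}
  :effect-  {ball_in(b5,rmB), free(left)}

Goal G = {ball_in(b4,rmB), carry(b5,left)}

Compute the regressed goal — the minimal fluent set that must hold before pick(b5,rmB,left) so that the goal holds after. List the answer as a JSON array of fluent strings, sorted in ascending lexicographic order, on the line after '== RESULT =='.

Compute (G \ add) ∪ pre:
  G ∩ del = {}  (empty — regression defined)
  G \ add = {ball_in(b4,rmB), carry(b5,left)} \ {carry(b5,left)} = {ball_in(b4,rmB)}
  ∪ pre   = {ball_in(b4,rmB)} ∪ {ball_in(b5,rmB), free(left), robot_in(rmB)}
          = {ball_in(b4,rmB), ball_in(b5,rmB), free(left), robot_in(rmB)}

== RESULT ==
["ball_in(b4,rmB)", "ball_in(b5,rmB)", "free(left)", "robot_in(rmB)"]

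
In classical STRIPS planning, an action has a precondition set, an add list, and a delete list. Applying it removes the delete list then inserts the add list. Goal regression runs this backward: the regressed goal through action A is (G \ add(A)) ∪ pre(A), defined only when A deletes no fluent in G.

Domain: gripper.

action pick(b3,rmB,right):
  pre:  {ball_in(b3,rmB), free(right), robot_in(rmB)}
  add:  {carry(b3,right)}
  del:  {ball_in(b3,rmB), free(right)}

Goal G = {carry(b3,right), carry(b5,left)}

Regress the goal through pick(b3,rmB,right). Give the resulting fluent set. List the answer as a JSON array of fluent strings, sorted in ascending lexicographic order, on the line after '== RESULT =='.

Compute (G \ add) ∪ pre:
  G ∩ del = {}  (empty — regression defined)
  G \ add = {carry(b3,right), carry(b5,left)} \ {carry(b3,right)} = {carry(b5,left)}
  ∪ pre   = {carry(b5,left)} ∪ {ball_in(b3,rmB), free(right), robot_in(rmB)}
          = {ball_in(b3,rmB), carry(b5,left), free(right), robot_in(rmB)}

== RESULT ==
["ball_in(b3,rmB)", "carry(b5,left)", "free(right)", "robot_in(rmB)"]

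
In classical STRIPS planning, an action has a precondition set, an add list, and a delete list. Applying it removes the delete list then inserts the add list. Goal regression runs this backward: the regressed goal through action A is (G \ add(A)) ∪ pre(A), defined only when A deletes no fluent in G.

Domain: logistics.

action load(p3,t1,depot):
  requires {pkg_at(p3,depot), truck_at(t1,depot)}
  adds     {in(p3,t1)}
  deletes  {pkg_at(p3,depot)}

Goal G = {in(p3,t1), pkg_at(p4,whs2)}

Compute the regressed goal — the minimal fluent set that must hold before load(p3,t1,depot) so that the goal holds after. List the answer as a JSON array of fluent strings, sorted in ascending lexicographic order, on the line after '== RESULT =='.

Compute (G \ add) ∪ pre:
  G ∩ del = {}  (empty — regression defined)
  G \ add = {in(p3,t1), pkg_at(p4,whs2)} \ {in(p3,t1)} = {pkg_at(p4,whs2)}
  ∪ pre   = {pkg_at(p4,whs2)} ∪ {pkg_at(p3,depot), truck_at(t1,depot)}
          = {pkg_at(p3,depot), pkg_at(p4,whs2), truck_at(t1,depot)}

== RESULT ==
["pkg_at(p3,depot)", "pkg_at(p4,whs2)", "truck_at(t1,depot)"]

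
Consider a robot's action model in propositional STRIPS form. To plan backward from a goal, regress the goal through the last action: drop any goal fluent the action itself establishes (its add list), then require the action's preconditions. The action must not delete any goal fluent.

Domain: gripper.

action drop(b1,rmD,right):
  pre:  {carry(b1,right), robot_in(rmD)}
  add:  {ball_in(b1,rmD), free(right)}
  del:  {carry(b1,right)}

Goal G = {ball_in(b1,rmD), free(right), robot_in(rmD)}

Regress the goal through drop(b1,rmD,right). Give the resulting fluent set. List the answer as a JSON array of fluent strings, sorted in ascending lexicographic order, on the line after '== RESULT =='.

Regress:
  G ∩ del = {}  (empty — regression defined)
  G \ add = {ball_in(b1,rmD), free(right), robot_in(rmD)} \ {ball_in(b1,rmD), free(right)} = {robot_in(rmD)}
  ∪ pre   = {robot_in(rmD)} ∪ {carry(b1,right), robot_in(rmD)}
          = {carry(b1,right), robot_in(rmD)}

== RESULT ==
["carry(b1,right)", "robot_in(rmD)"]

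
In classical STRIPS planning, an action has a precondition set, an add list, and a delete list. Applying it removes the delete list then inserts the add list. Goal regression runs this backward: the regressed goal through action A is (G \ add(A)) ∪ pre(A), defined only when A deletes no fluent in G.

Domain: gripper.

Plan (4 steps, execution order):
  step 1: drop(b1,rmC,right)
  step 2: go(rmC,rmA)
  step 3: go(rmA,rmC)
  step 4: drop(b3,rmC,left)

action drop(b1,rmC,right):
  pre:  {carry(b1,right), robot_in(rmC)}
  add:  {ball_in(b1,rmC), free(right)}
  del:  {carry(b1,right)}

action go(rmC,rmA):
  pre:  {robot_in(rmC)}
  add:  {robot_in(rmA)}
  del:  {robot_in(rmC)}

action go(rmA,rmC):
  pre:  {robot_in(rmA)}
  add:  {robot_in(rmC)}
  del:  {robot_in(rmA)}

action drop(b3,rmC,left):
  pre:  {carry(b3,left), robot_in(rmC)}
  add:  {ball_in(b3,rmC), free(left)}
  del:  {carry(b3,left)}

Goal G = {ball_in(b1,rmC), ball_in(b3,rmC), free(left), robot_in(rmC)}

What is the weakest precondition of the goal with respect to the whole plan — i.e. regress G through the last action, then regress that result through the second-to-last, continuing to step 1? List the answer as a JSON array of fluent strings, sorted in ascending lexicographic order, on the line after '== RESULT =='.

Regress step by step:
  through step 4 (drop(b3,rmC,left)): drop {ball_in(b3,rmC), free(left)}, keep {ball_in(b1,rmC), robot_in(rmC)}, require {carry(b3,left), robot_in(rmC)}
    → {ball_in(b1,rmC), carry(b3,left), robot_in(rmC)}
  through step 3 (go(rmA,rmC)): drop {robot_in(rmC)}, keep {ball_in(b1,rmC), carry(b3,left)}, require {robot_in(rmA)}
    → {ball_in(b1,rmC), carry(b3,left), robot_in(rmA)}
  through step 2 (go(rmC,rmA)): drop {robot_in(rmA)}, keep {ball_in(b1,rmC), carry(b3,left)}, require {robot_in(rmC)}
    → {ball_in(b1,rmC), carry(b3,left), robot_in(rmC)}
  through step 1 (drop(b1,rmC,right)): drop {ball_in(b1,rmC)}, keep {carry(b3,left), robot_in(rmC)}, require {carry(b1,right), robot_in(rmC)}
    → {carry(b1,right), carry(b3,left), robot_in(rmC)}

== RESULT ==
["carry(b1,right)", "carry(b3,left)", "robot_in(rmC)"]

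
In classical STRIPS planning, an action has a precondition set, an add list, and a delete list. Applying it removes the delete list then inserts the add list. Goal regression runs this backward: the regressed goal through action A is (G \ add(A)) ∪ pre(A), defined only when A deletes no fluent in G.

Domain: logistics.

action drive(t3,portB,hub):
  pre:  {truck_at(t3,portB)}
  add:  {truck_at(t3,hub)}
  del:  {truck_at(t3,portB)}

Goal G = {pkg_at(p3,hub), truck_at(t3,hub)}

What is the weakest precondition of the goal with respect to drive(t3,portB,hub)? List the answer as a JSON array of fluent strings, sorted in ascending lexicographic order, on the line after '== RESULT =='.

Regress:
  G ∩ del = {}  (empty — regression defined)
  G \ add = {pkg_at(p3,hub), truck_at(t3,hub)} \ {truck_at(t3,hub)} = {pkg_at(p3,hub)}
  ∪ pre   = {pkg_at(p3,hub)} ∪ {truck_at(t3,portB)}
          = {pkg_at(p3,hub), truck_at(t3,portB)}

== RESULT ==
["pkg_at(p3,hub)", "truck_at(t3,portB)"]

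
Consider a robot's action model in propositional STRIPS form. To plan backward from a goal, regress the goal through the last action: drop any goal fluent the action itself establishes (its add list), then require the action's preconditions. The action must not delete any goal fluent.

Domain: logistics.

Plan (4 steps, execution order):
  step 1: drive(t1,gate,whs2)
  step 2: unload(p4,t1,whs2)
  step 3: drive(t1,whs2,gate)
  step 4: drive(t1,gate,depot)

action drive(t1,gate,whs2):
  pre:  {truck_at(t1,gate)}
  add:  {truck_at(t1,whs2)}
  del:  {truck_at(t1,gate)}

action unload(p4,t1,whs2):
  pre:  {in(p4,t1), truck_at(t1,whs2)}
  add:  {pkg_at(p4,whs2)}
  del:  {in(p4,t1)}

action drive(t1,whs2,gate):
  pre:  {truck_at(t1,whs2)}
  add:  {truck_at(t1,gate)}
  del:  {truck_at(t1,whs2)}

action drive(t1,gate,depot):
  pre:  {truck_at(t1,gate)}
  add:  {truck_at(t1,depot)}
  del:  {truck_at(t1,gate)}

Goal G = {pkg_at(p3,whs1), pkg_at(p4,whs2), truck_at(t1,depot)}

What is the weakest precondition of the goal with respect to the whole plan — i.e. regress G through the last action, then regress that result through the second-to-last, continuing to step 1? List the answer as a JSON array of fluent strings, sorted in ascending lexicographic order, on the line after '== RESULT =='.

Regress step by step:
  through step 4 (drive(t1,gate,depot)): drop {truck_at(t1,depot)}, keep {pkg_at(p3,whs1), pkg_at(p4,whs2)}, require {truck_at(t1,gate)}
    → {pkg_at(p3,whs1), pkg_at(p4,whs2), truck_at(t1,gate)}
  through step 3 (drive(t1,whs2,gate)): drop {truck_at(t1,gate)}, keep {pkg_at(p3,whs1), pkg_at(p4,whs2)}, require {truck_at(t1,whs2)}
    → {pkg_at(p3,whs1), pkg_at(p4,whs2), truck_at(t1,whs2)}
  through step 2 (unload(p4,t1,whs2)): drop {pkg_at(p4,whs2)}, keep {pkg_at(p3,whs1), truck_at(t1,whs2)}, require {in(p4,t1), truck_at(t1,whs2)}
    → {in(p4,t1), pkg_at(p3,whs1), truck_at(t1,whs2)}
  through step 1 (drive(t1,gate,whs2)): drop {truck_at(t1,whs2)}, keep {in(p4,t1), pkg_at(p3,whs1)}, require {truck_at(t1,gate)}
    → {in(p4,t1), pkg_at(p3,whs1), truck_at(t1,gate)}

== RESULT ==
["in(p4,t1)", "pkg_at(p3,whs1)", "truck_at(t1,gate)"]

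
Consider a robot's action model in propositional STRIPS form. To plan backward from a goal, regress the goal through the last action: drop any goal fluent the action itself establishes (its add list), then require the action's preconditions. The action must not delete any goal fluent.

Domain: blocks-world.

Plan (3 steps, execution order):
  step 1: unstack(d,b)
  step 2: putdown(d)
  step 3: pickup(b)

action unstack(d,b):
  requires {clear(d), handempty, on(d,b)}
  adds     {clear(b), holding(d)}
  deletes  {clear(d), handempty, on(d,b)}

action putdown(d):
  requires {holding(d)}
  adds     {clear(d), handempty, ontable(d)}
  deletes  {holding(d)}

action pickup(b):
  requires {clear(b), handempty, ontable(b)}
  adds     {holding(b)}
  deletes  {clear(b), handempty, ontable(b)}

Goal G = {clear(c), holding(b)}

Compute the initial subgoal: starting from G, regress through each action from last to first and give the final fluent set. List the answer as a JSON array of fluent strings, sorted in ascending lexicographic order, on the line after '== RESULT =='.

Regress step by step:
  through step 3 (pickup(b)): drop {holding(b)}, keep {clear(c)}, require {clear(b), handempty, ontable(b)}
    → {clear(b), clear(c), handempty, ontable(b)}
  through step 2 (putdown(d)): drop {handempty}, keep {clear(b), clear(c), ontable(b)}, require {holding(d)}
    → {clear(b), clear(c), holding(d), ontable(b)}
  through step 1 (unstack(d,b)): drop {clear(b), holding(d)}, keep {clear(c), ontable(b)}, require {clear(d), handempty, on(d,b)}
    → {clear(c), clear(d), handempty, on(d,b), ontable(b)}

== RESULT ==
["clear(c)", "clear(d)", "handempty", "on(d,b)", "ontable(b)"]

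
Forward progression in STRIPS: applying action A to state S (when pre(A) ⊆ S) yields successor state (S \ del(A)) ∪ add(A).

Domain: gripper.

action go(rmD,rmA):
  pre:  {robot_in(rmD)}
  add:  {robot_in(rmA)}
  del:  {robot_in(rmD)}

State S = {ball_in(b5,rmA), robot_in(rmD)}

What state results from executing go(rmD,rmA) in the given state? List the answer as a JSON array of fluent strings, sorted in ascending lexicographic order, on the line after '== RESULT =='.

Progress:
  pre ⊆ S: {robot_in(rmD)} ⊆ S  — applicable
  S \ del = {ball_in(b5,rmA)}
  ∪ add   = {ball_in(b5,rmA), robot_in(rmA)}

== RESULT ==
["ball_in(b5,rmA)", "robot_in(rmA)"]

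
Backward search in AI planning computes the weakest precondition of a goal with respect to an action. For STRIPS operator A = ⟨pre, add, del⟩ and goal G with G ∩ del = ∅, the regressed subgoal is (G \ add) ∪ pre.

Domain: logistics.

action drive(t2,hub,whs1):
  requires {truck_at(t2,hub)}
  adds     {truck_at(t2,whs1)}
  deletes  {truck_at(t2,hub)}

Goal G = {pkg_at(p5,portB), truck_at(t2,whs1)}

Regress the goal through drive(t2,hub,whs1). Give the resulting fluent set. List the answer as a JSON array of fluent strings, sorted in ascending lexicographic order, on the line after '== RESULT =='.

Regress:
  G ∩ del = {}  (empty — regression defined)
  G \ add = {pkg_at(p5,portB), truck_at(t2,whs1)} \ {truck_at(t2,whs1)} = {pkg_at(p5,portB)}
  ∪ pre   = {pkg_at(p5,portB)} ∪ {truck_at(t2,hub)}
          = {pkg_at(p5,portB), truck_at(t2,hub)}

== RESULT ==
["pkg_at(p5,portB)", "truck_at(t2,hub)"]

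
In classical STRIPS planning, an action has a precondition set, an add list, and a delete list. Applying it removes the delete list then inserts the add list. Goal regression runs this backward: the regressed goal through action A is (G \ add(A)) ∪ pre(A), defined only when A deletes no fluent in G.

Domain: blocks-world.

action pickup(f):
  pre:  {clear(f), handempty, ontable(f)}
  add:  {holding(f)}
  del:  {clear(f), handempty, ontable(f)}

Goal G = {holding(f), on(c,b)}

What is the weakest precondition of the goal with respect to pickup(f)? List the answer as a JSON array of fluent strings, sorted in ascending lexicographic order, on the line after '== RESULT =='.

Compute (G \ add) ∪ pre:
  G ∩ del = {}  (empty — regression defined)
  G \ add = {holding(f), on(c,b)} \ {holding(f)} = {on(c,b)}
  ∪ pre   = {on(c,b)} ∪ {clear(f), handempty, ontable(f)}
          = {clear(f), handempty, on(c,b), ontable(f)}

== RESULT ==
["clear(f)", "handempty", "on(c,b)", "ontable(f)"]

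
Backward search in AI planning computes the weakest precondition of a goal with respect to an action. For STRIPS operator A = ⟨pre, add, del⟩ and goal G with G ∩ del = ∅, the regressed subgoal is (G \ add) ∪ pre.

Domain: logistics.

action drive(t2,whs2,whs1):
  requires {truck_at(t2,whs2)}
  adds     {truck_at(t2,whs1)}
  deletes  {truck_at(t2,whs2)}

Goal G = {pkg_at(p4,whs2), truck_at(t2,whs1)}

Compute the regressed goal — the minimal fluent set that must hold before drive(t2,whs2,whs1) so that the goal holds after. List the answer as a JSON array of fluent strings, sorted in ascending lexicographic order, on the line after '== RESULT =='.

Compute (G \ add) ∪ pre:
  G ∩ del = {}  (empty — regression defined)
  G \ add = {pkg_at(p4,whs2), truck_at(t2,whs1)} \ {truck_at(t2,whs1)} = {pkg_at(p4,whs2)}
  ∪ pre   = {pkg_at(p4,whs2)} ∪ {truck_at(t2,whs2)}
          = {pkg_at(p4,whs2), truck_at(t2,whs2)}

== RESULT ==
["pkg_at(p4,whs2)", "truck_at(t2,whs2)"]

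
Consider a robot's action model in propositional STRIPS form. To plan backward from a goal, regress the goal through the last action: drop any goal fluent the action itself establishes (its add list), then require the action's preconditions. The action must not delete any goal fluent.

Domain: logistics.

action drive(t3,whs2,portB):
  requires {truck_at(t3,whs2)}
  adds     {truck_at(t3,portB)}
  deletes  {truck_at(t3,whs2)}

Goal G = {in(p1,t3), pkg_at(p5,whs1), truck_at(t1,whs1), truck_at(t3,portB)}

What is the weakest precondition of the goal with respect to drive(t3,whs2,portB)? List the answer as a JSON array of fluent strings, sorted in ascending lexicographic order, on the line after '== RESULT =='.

Regress:
  G ∩ del = {}  (empty — regression defined)
  G \ add = {in(p1,t3), pkg_at(p5,whs1), truck_at(t1,whs1), truck_at(t3,portB)} \ {truck_at(t3,portB)} = {in(p1,t3), pkg_at(p5,whs1), truck_at(t1,whs1)}
  ∪ pre   = {in(p1,t3), pkg_at(p5,whs1), truck_at(t1,whs1)} ∪ {truck_at(t3,whs2)}
          = {in(p1,t3), pkg_at(p5,whs1), truck_at(t1,whs1), truck_at(t3,whs2)}

== RESULT ==
["in(p1,t3)", "pkg_at(p5,whs1)", "truck_at(t1,whs1)", "truck_at(t3,whs2)"]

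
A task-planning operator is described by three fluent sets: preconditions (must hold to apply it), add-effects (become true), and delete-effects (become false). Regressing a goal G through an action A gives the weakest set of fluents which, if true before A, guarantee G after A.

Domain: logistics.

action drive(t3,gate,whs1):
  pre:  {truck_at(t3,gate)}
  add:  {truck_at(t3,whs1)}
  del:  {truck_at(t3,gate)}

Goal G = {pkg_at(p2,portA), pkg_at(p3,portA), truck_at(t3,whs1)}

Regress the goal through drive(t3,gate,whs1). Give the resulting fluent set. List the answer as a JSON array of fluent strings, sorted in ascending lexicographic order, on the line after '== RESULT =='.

Regress:
  G ∩ del = {}  (empty — regression defined)
  G \ add = {pkg_at(p2,portA), pkg_at(p3,portA), truck_at(t3,whs1)} \ {truck_at(t3,whs1)} = {pkg_at(p2,portA), pkg_at(p3,portA)}
  ∪ pre   = {pkg_at(p2,portA), pkg_at(p3,portA)} ∪ {truck_at(t3,gate)}
          = {pkg_at(p2,portA), pkg_at(p3,portA), truck_at(t3,gate)}

== RESULT ==
["pkg_at(p2,portA)", "pkg_at(p3,portA)", "truck_at(t3,gate)"]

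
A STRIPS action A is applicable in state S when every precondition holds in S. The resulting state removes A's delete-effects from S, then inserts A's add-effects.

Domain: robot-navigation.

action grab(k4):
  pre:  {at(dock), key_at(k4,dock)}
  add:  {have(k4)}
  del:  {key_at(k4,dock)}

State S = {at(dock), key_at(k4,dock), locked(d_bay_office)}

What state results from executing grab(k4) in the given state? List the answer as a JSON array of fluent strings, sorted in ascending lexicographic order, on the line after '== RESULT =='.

Compute (S \ del) ∪ add:
  pre ⊆ S: {at(dock), key_at(k4,dock)} ⊆ S  — applicable
  S \ del = {at(dock), locked(d_bay_office)}
  ∪ add   = {at(dock), have(k4), locked(d_bay_office)}

== RESULT ==
["at(dock)", "have(k4)", "locked(d_bay_office)"]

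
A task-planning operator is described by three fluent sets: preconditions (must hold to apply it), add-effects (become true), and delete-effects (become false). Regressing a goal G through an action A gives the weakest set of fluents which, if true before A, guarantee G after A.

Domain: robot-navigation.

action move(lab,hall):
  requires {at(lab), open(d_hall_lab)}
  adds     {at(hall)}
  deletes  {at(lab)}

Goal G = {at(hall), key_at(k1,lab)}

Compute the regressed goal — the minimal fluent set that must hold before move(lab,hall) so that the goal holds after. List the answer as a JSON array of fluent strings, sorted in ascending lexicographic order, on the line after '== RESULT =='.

Compute (G \ add) ∪ pre:
  G ∩ del = {}  (empty — regression defined)
  G \ add = {at(hall), key_at(k1,lab)} \ {at(hall)} = {key_at(k1,lab)}
  ∪ pre   = {key_at(k1,lab)} ∪ {at(lab), open(d_hall_lab)}
          = {at(lab), key_at(k1,lab), open(d_hall_lab)}

== RESULT ==
["at(lab)", "key_at(k1,lab)", "open(d_hall_lab)"]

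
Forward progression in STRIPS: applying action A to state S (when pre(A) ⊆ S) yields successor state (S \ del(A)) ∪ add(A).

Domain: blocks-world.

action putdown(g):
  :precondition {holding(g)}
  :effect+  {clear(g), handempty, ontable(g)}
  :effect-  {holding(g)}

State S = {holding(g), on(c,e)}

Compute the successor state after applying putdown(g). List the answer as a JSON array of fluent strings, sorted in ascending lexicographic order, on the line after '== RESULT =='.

Compute (S \ del) ∪ add:
  pre ⊆ S: {holding(g)} ⊆ S  — applicable
  S \ del = {on(c,e)}
  ∪ add   = {clear(g), handempty, on(c,e), ontable(g)}

== RESULT ==
["clear(g)", "handempty", "on(c,e)", "ontable(g)"]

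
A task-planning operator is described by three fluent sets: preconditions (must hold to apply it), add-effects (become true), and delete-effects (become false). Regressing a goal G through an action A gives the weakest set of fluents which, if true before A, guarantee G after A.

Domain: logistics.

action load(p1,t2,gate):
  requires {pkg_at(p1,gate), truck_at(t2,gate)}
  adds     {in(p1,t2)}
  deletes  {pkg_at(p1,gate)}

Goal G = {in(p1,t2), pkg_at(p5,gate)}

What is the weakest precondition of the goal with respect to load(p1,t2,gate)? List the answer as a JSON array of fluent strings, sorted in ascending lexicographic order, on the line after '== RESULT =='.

Regress:
  G ∩ del = {}  (empty — regression defined)
  G \ add = {in(p1,t2), pkg_at(p5,gate)} \ {in(p1,t2)} = {pkg_at(p5,gate)}
  ∪ pre   = {pkg_at(p5,gate)} ∪ {pkg_at(p1,gate), truck_at(t2,gate)}
          = {pkg_at(p1,gate), pkg_at(p5,gate), truck_at(t2,gate)}

== RESULT ==
["pkg_at(p1,gate)", "pkg_at(p5,gate)", "truck_at(t2,gate)"]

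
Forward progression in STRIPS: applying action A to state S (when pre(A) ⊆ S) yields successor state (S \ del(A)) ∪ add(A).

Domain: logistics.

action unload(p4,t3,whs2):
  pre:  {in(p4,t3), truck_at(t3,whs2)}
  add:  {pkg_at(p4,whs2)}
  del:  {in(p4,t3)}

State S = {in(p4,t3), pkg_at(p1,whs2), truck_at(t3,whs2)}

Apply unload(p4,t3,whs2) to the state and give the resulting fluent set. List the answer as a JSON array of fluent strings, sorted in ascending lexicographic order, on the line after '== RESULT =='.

Progress:
  pre ⊆ S: {in(p4,t3), truck_at(t3,whs2)} ⊆ S  — applicable
  S \ del = {pkg_at(p1,whs2), truck_at(t3,whs2)}
  ∪ add   = {pkg_at(p1,whs2), pkg_at(p4,whs2), truck_at(t3,whs2)}

== RESULT ==
["pkg_at(p1,whs2)", "pkg_at(p4,whs2)", "truck_at(t3,whs2)"]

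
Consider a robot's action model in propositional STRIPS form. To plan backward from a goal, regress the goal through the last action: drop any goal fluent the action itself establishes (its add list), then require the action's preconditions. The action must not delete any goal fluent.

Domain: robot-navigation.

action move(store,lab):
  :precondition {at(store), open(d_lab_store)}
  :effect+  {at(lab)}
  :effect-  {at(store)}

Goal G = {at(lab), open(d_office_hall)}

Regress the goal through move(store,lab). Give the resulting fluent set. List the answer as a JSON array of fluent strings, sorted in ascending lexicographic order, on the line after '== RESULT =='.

Regress:
  G ∩ del = {}  (empty — regression defined)
  G \ add = {at(lab), open(d_office_hall)} \ {at(lab)} = {open(d_office_hall)}
  ∪ pre   = {open(d_office_hall)} ∪ {at(store), open(d_lab_store)}
          = {at(store), open(d_lab_store), open(d_office_hall)}

== RESULT ==
["at(store)", "open(d_lab_store)", "open(d_office_hall)"]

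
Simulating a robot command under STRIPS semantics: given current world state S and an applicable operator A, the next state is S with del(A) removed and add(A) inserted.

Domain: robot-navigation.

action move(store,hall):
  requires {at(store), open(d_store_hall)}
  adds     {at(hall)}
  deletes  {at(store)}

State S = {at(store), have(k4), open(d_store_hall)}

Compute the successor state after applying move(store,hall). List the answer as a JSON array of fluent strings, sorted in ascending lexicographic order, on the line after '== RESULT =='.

Progress:
  pre ⊆ S: {at(store), open(d_store_hall)} ⊆ S  — applicable
  S \ del = {have(k4), open(d_store_hall)}
  ∪ add   = {at(hall), have(k4), open(d_store_hall)}

== RESULT ==
["at(hall)", "have(k4)", "open(d_store_hall)"]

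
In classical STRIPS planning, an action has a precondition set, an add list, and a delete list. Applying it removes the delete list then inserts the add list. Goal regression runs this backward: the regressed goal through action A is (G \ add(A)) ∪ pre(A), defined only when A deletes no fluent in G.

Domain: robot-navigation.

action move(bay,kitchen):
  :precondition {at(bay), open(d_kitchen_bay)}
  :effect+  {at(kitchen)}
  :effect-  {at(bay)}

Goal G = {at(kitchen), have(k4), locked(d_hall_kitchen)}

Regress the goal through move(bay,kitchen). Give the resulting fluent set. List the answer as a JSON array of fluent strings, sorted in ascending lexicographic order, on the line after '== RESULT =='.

Compute (G \ add) ∪ pre:
  G ∩ del = {}  (empty — regression defined)
  G \ add = {at(kitchen), have(k4), locked(d_hall_kitchen)} \ {at(kitchen)} = {have(k4), locked(d_hall_kitchen)}
  ∪ pre   = {have(k4), locked(d_hall_kitchen)} ∪ {at(bay), open(d_kitchen_bay)}
          = {at(bay), have(k4), locked(d_hall_kitchen), open(d_kitchen_bay)}

== RESULT ==
["at(bay)", "have(k4)", "locked(d_hall_kitchen)", "open(d_kitchen_bay)"]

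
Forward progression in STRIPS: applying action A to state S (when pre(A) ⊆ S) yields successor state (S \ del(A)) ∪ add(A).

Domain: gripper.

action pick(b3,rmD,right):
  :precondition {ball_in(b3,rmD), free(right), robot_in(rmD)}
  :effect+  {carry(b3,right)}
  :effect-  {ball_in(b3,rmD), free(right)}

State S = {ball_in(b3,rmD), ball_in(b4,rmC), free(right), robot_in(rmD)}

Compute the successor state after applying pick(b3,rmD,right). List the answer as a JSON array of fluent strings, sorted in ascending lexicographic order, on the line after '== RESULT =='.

Compute (S \ del) ∪ add:
  pre ⊆ S: {ball_in(b3,rmD), free(right), robot_in(rmD)} ⊆ S  — applicable
  S \ del = {ball_in(b4,rmC), robot_in(rmD)}
  ∪ add   = {ball_in(b4,rmC), carry(b3,right), robot_in(rmD)}

== RESULT ==
["ball_in(b4,rmC)", "carry(b3,right)", "robot_in(rmD)"]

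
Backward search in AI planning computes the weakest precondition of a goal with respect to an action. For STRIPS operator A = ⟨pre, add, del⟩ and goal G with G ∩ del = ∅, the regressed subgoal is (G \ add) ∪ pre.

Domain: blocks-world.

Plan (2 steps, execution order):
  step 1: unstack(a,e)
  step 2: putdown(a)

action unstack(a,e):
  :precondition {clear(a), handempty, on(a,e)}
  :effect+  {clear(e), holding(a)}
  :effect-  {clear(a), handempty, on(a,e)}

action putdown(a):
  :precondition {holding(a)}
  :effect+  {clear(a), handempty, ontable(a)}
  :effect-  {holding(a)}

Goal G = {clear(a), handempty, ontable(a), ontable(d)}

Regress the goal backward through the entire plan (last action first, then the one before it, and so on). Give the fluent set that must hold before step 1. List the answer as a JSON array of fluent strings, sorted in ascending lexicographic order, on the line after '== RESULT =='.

Regress step by step:
  through step 2 (putdown(a)): drop {clear(a), handempty, ontable(a)}, keep {ontable(d)}, require {holding(a)}
    → {holding(a), ontable(d)}
  through step 1 (unstack(a,e)): drop {holding(a)}, keep {ontable(d)}, require {clear(a), handempty, on(a,e)}
    → {clear(a), handempty, on(a,e), ontable(d)}

== RESULT ==
["clear(a)", "handempty", "on(a,e)", "ontable(d)"]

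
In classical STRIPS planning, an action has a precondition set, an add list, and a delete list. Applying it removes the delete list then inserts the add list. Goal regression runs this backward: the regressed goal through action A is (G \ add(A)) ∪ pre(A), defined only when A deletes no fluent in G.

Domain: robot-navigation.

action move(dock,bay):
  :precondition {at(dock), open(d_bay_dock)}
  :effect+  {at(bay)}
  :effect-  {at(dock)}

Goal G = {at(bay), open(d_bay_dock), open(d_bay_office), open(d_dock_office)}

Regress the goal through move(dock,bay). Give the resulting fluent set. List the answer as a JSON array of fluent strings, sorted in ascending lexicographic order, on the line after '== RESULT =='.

Regress:
  G ∩ del = {}  (empty — regression defined)
  G \ add = {at(bay), open(d_bay_dock), open(d_bay_office), open(d_dock_office)} \ {at(bay)} = {open(d_bay_dock), open(d_bay_office), open(d_dock_office)}
  ∪ pre   = {open(d_bay_dock), open(d_bay_office), open(d_dock_office)} ∪ {at(dock), open(d_bay_dock)}
          = {at(dock), open(d_bay_dock), open(d_bay_office), open(d_dock_office)}

== RESULT ==
["at(dock)", "open(d_bay_dock)", "open(d_bay_office)", "open(d_dock_office)"]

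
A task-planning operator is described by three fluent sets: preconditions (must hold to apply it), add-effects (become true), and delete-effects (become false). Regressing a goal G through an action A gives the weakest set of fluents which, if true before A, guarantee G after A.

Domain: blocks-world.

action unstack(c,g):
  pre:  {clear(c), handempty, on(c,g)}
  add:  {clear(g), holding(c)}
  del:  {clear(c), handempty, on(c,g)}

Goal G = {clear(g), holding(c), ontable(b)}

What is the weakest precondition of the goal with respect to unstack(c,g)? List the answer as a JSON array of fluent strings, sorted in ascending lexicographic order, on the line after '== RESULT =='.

Regress:
  G ∩ del = {}  (empty — regression defined)
  G \ add = {clear(g), holding(c), ontable(b)} \ {clear(g), holding(c)} = {ontable(b)}
  ∪ pre   = {ontable(b)} ∪ {clear(c), handempty, on(c,g)}
          = {clear(c), handempty, on(c,g), ontable(b)}

== RESULT ==
["clear(c)", "handempty", "on(c,g)", "ontable(b)"]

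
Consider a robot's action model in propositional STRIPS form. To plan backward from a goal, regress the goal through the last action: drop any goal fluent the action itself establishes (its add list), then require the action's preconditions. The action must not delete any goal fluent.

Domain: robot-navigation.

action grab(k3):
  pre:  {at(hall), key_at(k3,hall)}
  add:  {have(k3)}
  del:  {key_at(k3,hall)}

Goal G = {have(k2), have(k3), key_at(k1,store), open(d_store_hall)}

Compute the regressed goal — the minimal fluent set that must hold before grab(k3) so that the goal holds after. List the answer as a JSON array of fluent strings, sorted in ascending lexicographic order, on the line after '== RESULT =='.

Regress:
  G ∩ del = {}  (empty — regression defined)
  G \ add = {have(k2), have(k3), key_at(k1,store), open(d_store_hall)} \ {have(k3)} = {have(k2), key_at(k1,store), open(d_store_hall)}
  ∪ pre   = {have(k2), key_at(k1,store), open(d_store_hall)} ∪ {at(hall), key_at(k3,hall)}
          = {at(hall), have(k2), key_at(k1,store), key_at(k3,hall), open(d_store_hall)}

== RESULT ==
["at(hall)", "have(k2)", "key_at(k1,store)", "key_at(k3,hall)", "open(d_store_hall)"]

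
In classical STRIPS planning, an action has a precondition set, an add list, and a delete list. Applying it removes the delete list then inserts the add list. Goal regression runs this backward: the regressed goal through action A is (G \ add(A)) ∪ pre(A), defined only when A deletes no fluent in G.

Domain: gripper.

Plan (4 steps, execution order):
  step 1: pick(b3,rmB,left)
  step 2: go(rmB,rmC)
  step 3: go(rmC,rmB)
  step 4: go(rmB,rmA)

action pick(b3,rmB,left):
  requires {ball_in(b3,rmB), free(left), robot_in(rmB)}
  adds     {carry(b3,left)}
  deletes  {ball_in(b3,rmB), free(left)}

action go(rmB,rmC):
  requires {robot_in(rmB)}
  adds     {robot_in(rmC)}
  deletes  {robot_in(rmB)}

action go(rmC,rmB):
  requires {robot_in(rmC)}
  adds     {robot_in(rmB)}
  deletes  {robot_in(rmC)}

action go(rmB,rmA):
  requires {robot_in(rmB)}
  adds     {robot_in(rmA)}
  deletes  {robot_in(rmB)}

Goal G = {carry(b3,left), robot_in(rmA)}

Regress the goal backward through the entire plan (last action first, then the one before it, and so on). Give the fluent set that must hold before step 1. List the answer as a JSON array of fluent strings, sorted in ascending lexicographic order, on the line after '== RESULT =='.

Work backward from the goal:
  through step 4 (go(rmB,rmA)): drop {robot_in(rmA)}, keep {carry(b3,left)}, require {robot_in(rmB)}
    → {carry(b3,left), robot_in(rmB)}
  through step 3 (go(rmC,rmB)): drop {robot_in(rmB)}, keep {carry(b3,left)}, require {robot_in(rmC)}
    → {carry(b3,left), robot_in(rmC)}
  through step 2 (go(rmB,rmC)): drop {robot_in(rmC)}, keep {carry(b3,left)}, require {robot_in(rmB)}
    → {carry(b3,left), robot_in(rmB)}
  through step 1 (pick(b3,rmB,left)): drop {carry(b3,left)}, keep {robot_in(rmB)}, require {ball_in(b3,rmB), free(left), robot_in(rmB)}
    → {ball_in(b3,rmB), free(left), robot_in(rmB)}

== RESULT ==
["ball_in(b3,rmB)", "free(left)", "robot_in(rmB)"]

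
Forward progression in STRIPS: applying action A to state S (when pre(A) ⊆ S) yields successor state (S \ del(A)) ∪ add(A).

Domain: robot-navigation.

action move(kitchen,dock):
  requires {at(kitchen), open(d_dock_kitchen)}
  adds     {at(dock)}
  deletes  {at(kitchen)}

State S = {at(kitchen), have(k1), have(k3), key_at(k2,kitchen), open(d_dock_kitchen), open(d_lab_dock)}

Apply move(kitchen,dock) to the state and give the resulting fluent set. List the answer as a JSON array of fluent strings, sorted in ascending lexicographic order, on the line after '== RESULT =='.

Progress:
  pre ⊆ S: {at(kitchen), open(d_dock_kitchen)} ⊆ S  — applicable
  S \ del = {have(k1), have(k3), key_at(k2,kitchen), open(d_dock_kitchen), open(d_lab_dock)}
  ∪ add   = {at(dock), have(k1), have(k3), key_at(k2,kitchen), open(d_dock_kitchen), open(d_lab_dock)}

== RESULT ==
["at(dock)", "have(k1)", "have(k3)", "key_at(k2,kitchen)", "open(d_dock_kitchen)", "open(d_lab_dock)"]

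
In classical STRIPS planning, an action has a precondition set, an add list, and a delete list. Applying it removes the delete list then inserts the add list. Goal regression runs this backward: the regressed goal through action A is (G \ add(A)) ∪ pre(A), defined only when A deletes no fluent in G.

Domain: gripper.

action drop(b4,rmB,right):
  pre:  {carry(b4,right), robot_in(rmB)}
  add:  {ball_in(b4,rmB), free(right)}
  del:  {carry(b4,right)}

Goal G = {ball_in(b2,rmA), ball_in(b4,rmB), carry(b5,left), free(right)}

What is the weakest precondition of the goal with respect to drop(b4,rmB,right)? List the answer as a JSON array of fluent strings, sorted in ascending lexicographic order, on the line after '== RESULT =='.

Regress:
  G ∩ del = {}  (empty — regression defined)
  G \ add = {ball_in(b2,rmA), ball_in(b4,rmB), carry(b5,left), free(right)} \ {ball_in(b4,rmB), free(right)} = {ball_in(b2,rmA), carry(b5,left)}
  ∪ pre   = {ball_in(b2,rmA), carry(b5,left)} ∪ {carry(b4,right), robot_in(rmB)}
          = {ball_in(b2,rmA), carry(b4,right), carry(b5,left), robot_in(rmB)}

== RESULT ==
["ball_in(b2,rmA)", "carry(b4,right)", "carry(b5,left)", "robot_in(rmB)"]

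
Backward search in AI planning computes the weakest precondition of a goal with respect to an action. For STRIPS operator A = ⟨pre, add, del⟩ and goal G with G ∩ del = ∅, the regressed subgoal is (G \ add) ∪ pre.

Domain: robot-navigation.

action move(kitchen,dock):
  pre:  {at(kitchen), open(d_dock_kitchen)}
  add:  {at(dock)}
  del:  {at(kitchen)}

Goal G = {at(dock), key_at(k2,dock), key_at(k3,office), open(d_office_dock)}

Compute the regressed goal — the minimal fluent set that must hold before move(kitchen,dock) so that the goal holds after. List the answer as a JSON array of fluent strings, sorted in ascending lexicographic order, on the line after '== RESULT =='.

Regress:
  G ∩ del = {}  (empty — regression defined)
  G \ add = {at(dock), key_at(k2,dock), key_at(k3,office), open(d_office_dock)} \ {at(dock)} = {key_at(k2,dock), key_at(k3,office), open(d_office_dock)}
  ∪ pre   = {key_at(k2,dock), key_at(k3,office), open(d_office_dock)} ∪ {at(kitchen), open(d_dock_kitchen)}
          = {at(kitchen), key_at(k2,dock), key_at(k3,office), open(d_dock_kitchen), open(d_office_dock)}

== RESULT ==
["at(kitchen)", "key_at(k2,dock)", "key_at(k3,office)", "open(d_dock_kitchen)", "open(d_office_dock)"]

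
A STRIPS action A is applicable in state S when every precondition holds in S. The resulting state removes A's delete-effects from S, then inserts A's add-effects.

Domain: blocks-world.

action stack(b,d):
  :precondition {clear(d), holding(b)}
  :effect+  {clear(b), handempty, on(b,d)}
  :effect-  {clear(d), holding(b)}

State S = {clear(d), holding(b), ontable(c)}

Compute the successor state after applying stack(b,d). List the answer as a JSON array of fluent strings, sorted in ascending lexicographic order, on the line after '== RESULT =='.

Progress:
  pre ⊆ S: {clear(d), holding(b)} ⊆ S  — applicable
  S \ del = {ontable(c)}
  ∪ add   = {clear(b), handempty, on(b,d), ontable(c)}

== RESULT ==
["clear(b)", "handempty", "on(b,d)", "ontable(c)"]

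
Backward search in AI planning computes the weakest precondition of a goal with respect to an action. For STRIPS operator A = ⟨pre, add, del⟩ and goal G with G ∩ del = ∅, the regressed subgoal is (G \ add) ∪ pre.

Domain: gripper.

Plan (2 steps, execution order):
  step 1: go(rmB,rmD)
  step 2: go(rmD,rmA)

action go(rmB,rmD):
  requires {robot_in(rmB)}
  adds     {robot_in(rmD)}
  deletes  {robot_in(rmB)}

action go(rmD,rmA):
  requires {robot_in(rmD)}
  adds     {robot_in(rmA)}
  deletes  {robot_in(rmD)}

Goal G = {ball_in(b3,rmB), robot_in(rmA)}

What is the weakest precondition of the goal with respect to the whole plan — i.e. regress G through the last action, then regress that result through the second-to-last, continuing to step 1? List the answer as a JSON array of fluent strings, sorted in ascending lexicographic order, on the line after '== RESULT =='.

Work backward from the goal:
  through step 2 (go(rmD,rmA)): drop {robot_in(rmA)}, keep {ball_in(b3,rmB)}, require {robot_in(rmD)}
    → {ball_in(b3,rmB), robot_in(rmD)}
  through step 1 (go(rmB,rmD)): drop {robot_in(rmD)}, keep {ball_in(b3,rmB)}, require {robot_in(rmB)}
    → {ball_in(b3,rmB), robot_in(rmB)}

== RESULT ==
["ball_in(b3,rmB)", "robot_in(rmB)"]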